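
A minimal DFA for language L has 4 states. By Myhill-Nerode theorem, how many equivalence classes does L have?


Myhill-Nerode theorem:
Number of equivalence classes = number of states in minimal DFA
Minimal DFA states = 4
Therefore equivalence classes = 4

4


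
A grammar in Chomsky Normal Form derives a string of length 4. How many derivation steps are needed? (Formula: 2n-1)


Chomsky Normal Form derivation:
String length n = 4
Each step either:
  - Splits a nonterminal into two (n-1 such steps)
  - Converts a nonterminal to terminal (n such steps)
Total = (n-1) + n = 2n - 1
= 2(4) - 1
= 8 - 1
= 7

7


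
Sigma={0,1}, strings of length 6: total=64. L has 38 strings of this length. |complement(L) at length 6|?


Alphabet: {0,1}
String length: 6
Total strings of length 6 = 2^6 = 64
Strings in L = 38
Complement = total - |L|
= 64 - 38
= 26

26


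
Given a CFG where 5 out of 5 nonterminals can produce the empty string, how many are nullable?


Nonterminals: {S, A, B, C, D}
A nonterminal is nullable if it can derive epsilon
Counting nullable nonterminals: 5
Total nullable = 5

5


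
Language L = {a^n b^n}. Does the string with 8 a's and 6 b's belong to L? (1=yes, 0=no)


Language requires equal numbers of a's and b's
PDA pushes for each 'a', pops for each 'b'
Number of a's = 8
Number of b's = 6
8 != 6 -> Reject

0


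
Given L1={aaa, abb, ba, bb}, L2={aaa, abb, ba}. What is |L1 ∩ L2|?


L1 = {aaa, abb, ba, bb}
L2 = {aaa, abb, ba}
Checking each string in L1 against L2:
  'aaa': in L2? Yes
  'abb': in L2? Yes
  'ba': in L2? Yes
  'bb': in L2? No
Intersection = {aaa, abb, ba}
|L1 ∩ L2| = 3

3


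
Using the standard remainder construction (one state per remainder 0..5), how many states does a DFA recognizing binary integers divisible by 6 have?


Divisibility by 6 is tracked via the remainder mod 6: 0, 1, ..., 5
The construction assigns one state to each remainder
Number of remainders = 6

6


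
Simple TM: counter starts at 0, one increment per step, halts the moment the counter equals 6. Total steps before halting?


Counter starts at 0. Counting sequence:
  Step 1: counter = 1
  Step 2: counter = 2
  Step 3: counter = 3
  Step 4: counter = 4
  Step 5: counter = 5
  Step 6: counter = 6
Counter reached 6 -> halt
Total steps = 6

6


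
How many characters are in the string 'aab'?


String: 'aab'
Counting characters:
  'a' appears 2 time(s)
  'b' appears 1 time(s)
Total length = 2 + 1 = 3

3


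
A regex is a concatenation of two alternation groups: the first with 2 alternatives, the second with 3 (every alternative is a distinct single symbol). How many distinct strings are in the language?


First group: 2 alternatives
Second group: 3 alternatives
Concatenation: each choice from group 1 pairs with each from group 2
Total = 2 x 3 = 6

6


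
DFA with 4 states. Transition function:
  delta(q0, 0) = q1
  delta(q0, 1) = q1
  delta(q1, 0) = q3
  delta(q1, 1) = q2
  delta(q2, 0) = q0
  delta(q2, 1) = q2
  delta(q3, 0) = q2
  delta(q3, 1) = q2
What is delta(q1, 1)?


Looking up transition function:
delta(q1, 1) in the table
Row: q1, Column: 1
Result: q2

q2


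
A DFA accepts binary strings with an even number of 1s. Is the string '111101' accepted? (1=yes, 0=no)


DFA has 2 states: q_even (start, accept=yes) and q_odd
Processing string '111101' character by character:
  Position 0: read '1', 1-count=1 -> q_odd
  Position 1: read '1', 1-count=2 -> q_even
  Position 2: read '1', 1-count=3 -> q_odd
  Position 3: read '1', 1-count=4 -> q_even
  Position 4: read '0', 1-count=4 -> q_even (no change)
  Position 5: read '1', 1-count=5 -> q_odd
Final state: q_odd, total 1s = 5 (odd); the DFA requires an even count -> reject

0


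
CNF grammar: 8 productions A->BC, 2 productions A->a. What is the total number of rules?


CNF allows two rule forms:
  A -> BC (binary): 8 rules
  A -> a (terminal): 2 rules
Total = 8 + 2 = 10

10


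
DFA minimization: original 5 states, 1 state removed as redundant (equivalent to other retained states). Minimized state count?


Original DFA: 5 states
Redundant states removed: 1
Minimized states = original - removed
= 5 - 1
= 4

4


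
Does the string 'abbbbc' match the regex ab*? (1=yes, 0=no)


Pattern: ab*
String: 'abbbbc'
Pattern requires: exactly one 'a' followed by zero or more 'b's
First char is 'a' -> OK
Rest 'bbbbc': all b's? No
Result: 0

0


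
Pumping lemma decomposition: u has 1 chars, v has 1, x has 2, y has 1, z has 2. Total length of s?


|s| = |u| + |v| + |x| + |y| + |z|
= 1 + 1 + 2 + 1 + 2
= 2 + 2 + 3
= 4 + 3
= 7

7


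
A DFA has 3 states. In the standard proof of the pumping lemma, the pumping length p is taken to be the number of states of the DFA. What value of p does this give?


Pumping lemma for regular languages (standard proof):
Take p = |Q|, the number of DFA states.
Any string of length >= |Q| passes through |Q|+1 states while reading its first |Q| symbols,
so by pigeonhole some state repeats, giving the loop that can be pumped.
Here |Q| = 3
Therefore the proof uses p = 3

3


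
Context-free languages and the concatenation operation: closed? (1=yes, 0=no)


CFL closure properties:
  Closed under: union, concatenation, Kleene star
  NOT closed under: intersection, complement
Operation 'concatenation' is in closed list -> Yes (closed)

1


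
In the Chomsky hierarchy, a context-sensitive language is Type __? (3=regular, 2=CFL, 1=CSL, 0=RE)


Chomsky hierarchy levels:
  Type 3: Regular (DFA/NFA/regex)
  Type 2: Context-free (PDA)
  Type 1: Context-sensitive
  Type 0: Recursively enumerable (TM)
'context-sensitive' corresponds to Type 1

1


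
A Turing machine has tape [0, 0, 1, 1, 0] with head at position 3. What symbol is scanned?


Tape: [0, 0, 1, 1, 0]
Positions: 0 1 2 3 4
Values:    0 0 1 1 0
Head at position 3
tape[3] = 1

1


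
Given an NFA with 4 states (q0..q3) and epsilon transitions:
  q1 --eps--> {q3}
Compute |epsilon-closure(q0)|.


Starting from q0
Initialize closure = {q0}
q0 has no outgoing epsilon transitions -> nothing to add
Final closure: {q0}
Size = 1

1


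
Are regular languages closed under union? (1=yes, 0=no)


Regular languages are closed under:
- Union (DFA product construction)
- Intersection (DFA product construction)
- Complement (swap accept/reject states)
- Concatenation (NFA construction)
- Kleene star (NFA construction)
union is in this list
Therefore: closed

1


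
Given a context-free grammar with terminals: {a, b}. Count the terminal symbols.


Terminal symbols: a, b
Counting each: a (#1), b (#2)
Total = 2

2


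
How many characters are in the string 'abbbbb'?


String: 'abbbbb'
Counting characters:
  'a' appears 1 time(s)
  'b' appears 5 time(s)
Total length = 1 + 5 = 6

6


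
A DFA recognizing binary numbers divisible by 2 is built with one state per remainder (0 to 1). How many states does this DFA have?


Divisibility by 2 is tracked via the remainder mod 2: 0, 1, ..., 1
The construction assigns one state to each remainder
Number of remainders = 2

2


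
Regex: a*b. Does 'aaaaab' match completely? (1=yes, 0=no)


Pattern: a*b
String: 'aaaaab'
Pattern requires: zero or more 'a's followed by exactly one 'b'
Found 5 leading 'a's
Remaining: 'b'
Remaining is exactly 'b' -> match
Result: 1

1


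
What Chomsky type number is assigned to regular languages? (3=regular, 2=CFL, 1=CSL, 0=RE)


Chomsky hierarchy levels:
  Type 3: Regular (DFA/NFA/regex)
  Type 2: Context-free (PDA)
  Type 1: Context-sensitive
  Type 0: Recursively enumerable (TM)
'regular' corresponds to Type 3

3


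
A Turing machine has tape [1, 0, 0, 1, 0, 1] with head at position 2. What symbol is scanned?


Tape: [1, 0, 0, 1, 0, 1]
Positions: 0 1 2 3 4 5
Values:    1 0 0 1 0 1
Head at position 2
tape[2] = 0

0


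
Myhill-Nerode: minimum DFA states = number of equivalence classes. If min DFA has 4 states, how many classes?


Myhill-Nerode theorem:
Number of equivalence classes = number of states in minimal DFA
Minimal DFA states = 4
Therefore equivalence classes = 4

4


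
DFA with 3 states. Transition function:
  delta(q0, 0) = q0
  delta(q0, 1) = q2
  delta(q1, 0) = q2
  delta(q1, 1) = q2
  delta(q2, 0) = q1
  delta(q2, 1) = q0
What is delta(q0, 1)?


Looking up transition function:
delta(q0, 1) in the table
Row: q0, Column: 1
Result: q2

q2


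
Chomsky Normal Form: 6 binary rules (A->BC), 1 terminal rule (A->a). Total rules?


CNF allows two rule forms:
  A -> BC (binary): 6 rules
  A -> a (terminal): 1 rule
Total = 6 + 1 = 7

7


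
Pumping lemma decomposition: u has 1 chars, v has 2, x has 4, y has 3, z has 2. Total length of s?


|s| = |u| + |v| + |x| + |y| + |z|
= 1 + 2 + 4 + 3 + 2
= 3 + 4 + 5
= 7 + 5
= 12

12


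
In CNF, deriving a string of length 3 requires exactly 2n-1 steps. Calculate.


Chomsky Normal Form derivation:
String length n = 3
Each step either:
  - Splits a nonterminal into two (n-1 such steps)
  - Converts a nonterminal to terminal (n such steps)
Total = (n-1) + n = 2n - 1
= 2(3) - 1
= 6 - 1
= 5

5


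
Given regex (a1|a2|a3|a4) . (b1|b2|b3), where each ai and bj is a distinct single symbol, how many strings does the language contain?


First group: 4 alternatives
Second group: 3 alternatives
Concatenation: each choice from group 1 pairs with each from group 2
Total = 4 x 3 = 12

12


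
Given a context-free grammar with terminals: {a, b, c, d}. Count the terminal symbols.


Terminal symbols: a, b, c, d
Counting each: a (#1), b (#2), c (#3), d (#4)
Total = 4

4


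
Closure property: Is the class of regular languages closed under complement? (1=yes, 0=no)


Regular languages are closed under all standard operations:
- Union: Yes (product construction)
- Intersection: Yes (product construction)
- Complement: Yes (swap accept/reject)
- Concatenation: Yes (NFA construction)
Operation: complement -> Closed

1


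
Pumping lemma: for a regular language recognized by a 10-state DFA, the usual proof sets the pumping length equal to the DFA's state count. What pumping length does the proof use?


Pumping lemma for regular languages (standard proof):
Take p = |Q|, the number of DFA states.
Any string of length >= |Q| passes through |Q|+1 states while reading its first |Q| symbols,
so by pigeonhole some state repeats, giving the loop that can be pumped.
Here |Q| = 10
Therefore the proof uses p = 10

10


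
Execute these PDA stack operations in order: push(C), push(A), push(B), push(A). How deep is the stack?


Tracing stack operations:
  push(C) -> stack = [C], depth=1
  push(A) -> stack = [C,A], depth=2
  push(B) -> stack = [C,A,B], depth=3
  push(A) -> stack = [C,A,B,A], depth=4
Final depth = 4

4


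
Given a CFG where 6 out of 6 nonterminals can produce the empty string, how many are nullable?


Nonterminals: {S, A, B, C, D, E}
A nonterminal is nullable if it can derive epsilon
Counting nullable nonterminals: 6
Total nullable = 6

6


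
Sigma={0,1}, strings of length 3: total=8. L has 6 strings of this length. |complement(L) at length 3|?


Alphabet: {0,1}
String length: 3
Total strings of length 3 = 2^3 = 8
Strings in L = 6
Complement = total - |L|
= 8 - 6
= 2

2


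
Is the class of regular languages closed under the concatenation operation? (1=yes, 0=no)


Regular languages are closed under:
- Union (DFA product construction)
- Intersection (DFA product construction)
- Complement (swap accept/reject states)
- Concatenation (NFA construction)
- Kleene star (NFA construction)
concatenation is in this list
Therefore: closed

1


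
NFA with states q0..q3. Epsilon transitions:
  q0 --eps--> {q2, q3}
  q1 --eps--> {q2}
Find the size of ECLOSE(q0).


Starting from q0
Initialize closure = {q0}
Follow epsilon from q0 -> add q2
Follow epsilon from q0 -> add q3
Final closure: {q0, q2, q3}
Size = 3

3


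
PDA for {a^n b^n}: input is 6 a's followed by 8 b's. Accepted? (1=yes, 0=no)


Language requires equal numbers of a's and b's
PDA pushes for each 'a', pops for each 'b'
Number of a's = 6
Number of b's = 8
6 != 8 -> Reject

0


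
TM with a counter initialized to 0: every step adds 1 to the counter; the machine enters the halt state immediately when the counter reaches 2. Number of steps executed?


Counter starts at 0. Counting sequence:
  Step 1: counter = 1
  Step 2: counter = 2
Counter reached 2 -> halt
Total steps = 2

2


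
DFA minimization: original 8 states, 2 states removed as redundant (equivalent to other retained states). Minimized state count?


Original DFA: 8 states
Redundant states removed: 2
Minimized states = original - removed
= 8 - 2
= 6

6


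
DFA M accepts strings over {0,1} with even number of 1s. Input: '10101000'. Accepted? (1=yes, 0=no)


DFA has 2 states: q_even (start, accept=yes) and q_odd
Processing string '10101000' character by character:
  Position 0: read '1', 1-count=1 -> q_odd
  Position 1: read '0', 1-count=1 -> q_odd (no change)
  Position 2: read '1', 1-count=2 -> q_even
  Position 3: read '0', 1-count=2 -> q_even (no change)
  Position 4: read '1', 1-count=3 -> q_odd
  Position 5: read '0', 1-count=3 -> q_odd (no change)
  Position 6: read '0', 1-count=3 -> q_odd (no change)
  Position 7: read '0', 1-count=3 -> q_odd (no change)
Final state: q_odd, total 1s = 3 (odd); the DFA requires an even count -> reject

0


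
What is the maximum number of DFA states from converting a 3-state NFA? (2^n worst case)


NFA has 3 states
Subset construction: each DFA state = subset of NFA states
Maximum subsets = 2^3
2^3 = 8

8


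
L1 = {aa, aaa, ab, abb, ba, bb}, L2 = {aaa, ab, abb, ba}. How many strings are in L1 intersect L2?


L1 = {aa, aaa, ab, abb, ba, bb}
L2 = {aaa, ab, abb, ba}
Checking each string in L1 against L2:
  'aa': in L2? No
  'aaa': in L2? Yes
  'ab': in L2? Yes
  'abb': in L2? Yes
  'ba': in L2? Yes
  'bb': in L2? No
Intersection = {aaa, ab, abb, ba}
|L1 ∩ L2| = 4

4


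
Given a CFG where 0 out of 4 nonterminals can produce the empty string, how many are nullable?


Nonterminals: {S, A, B, C}
A nonterminal is nullable if it can derive epsilon
Counting nullable nonterminals: 0
Total nullable = 0

0


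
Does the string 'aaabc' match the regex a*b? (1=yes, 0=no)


Pattern: a*b
String: 'aaabc'
Pattern requires: zero or more 'a's followed by exactly one 'b'
Found 3 leading 'a's
Remaining: 'bc'
Remaining is not 'b' -> no match
Result: 0

0


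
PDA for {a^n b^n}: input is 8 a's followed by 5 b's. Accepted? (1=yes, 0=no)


Language requires equal numbers of a's and b's
PDA pushes for each 'a', pops for each 'b'
Number of a's = 8
Number of b's = 5
8 != 5 -> Reject

0


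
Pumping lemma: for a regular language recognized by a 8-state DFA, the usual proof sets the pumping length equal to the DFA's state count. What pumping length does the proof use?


Pumping lemma for regular languages (standard proof):
Take p = |Q|, the number of DFA states.
Any string of length >= |Q| passes through |Q|+1 states while reading its first |Q| symbols,
so by pigeonhole some state repeats, giving the loop that can be pumped.
Here |Q| = 8
Therefore the proof uses p = 8

8


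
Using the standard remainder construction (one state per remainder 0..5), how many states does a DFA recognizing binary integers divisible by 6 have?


Divisibility by 6 is tracked via the remainder mod 6: 0, 1, ..., 5
The construction assigns one state to each remainder
Number of remainders = 6

6


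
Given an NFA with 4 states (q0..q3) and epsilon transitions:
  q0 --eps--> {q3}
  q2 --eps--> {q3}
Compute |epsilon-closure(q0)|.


Starting from q0
Initialize closure = {q0}
Follow epsilon from q0 -> add q3
Final closure: {q0, q3}
Size = 2

2


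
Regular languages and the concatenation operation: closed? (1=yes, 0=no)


Regular languages are closed under all standard operations:
- Union: Yes (product construction)
- Intersection: Yes (product construction)
- Complement: Yes (swap accept/reject)
- Concatenation: Yes (NFA construction)
Operation: concatenation -> Closed

1


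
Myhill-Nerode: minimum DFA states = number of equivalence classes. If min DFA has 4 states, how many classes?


Myhill-Nerode theorem:
Number of equivalence classes = number of states in minimal DFA
Minimal DFA states = 4
Therefore equivalence classes = 4

4


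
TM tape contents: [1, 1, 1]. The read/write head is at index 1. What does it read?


Tape: [1, 1, 1]
Positions: 0 1 2
Values:    1 1 1
Head at position 1
tape[1] = 1

1


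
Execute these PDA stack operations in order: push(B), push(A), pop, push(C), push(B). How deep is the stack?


Tracing stack operations:
  push(B) -> stack = [B], depth=1
  push(A) -> stack = [B,A], depth=2
  pop -> removed A, stack = [B], depth=1
  push(C) -> stack = [B,C], depth=2
  push(B) -> stack = [B,C,B], depth=3
Final depth = 3

3


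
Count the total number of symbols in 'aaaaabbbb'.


String: 'aaaaabbbb'
Counting characters:
  'a' appears 5 time(s)
  'b' appears 4 time(s)
Total length = 5 + 4 = 9

9


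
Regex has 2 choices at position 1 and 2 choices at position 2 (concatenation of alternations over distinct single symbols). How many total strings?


First group: 2 alternatives
Second group: 2 alternatives
Concatenation: each choice from group 1 pairs with each from group 2
Total = 2 x 2 = 4

4


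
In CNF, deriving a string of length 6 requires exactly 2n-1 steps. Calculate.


Chomsky Normal Form derivation:
String length n = 6
Each step either:
  - Splits a nonterminal into two (n-1 such steps)
  - Converts a nonterminal to terminal (n such steps)
Total = (n-1) + n = 2n - 1
= 2(6) - 1
= 12 - 1
= 11

11


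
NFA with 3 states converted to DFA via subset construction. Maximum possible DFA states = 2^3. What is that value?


NFA has 3 states
Subset construction: each DFA state = subset of NFA states
Maximum subsets = 2^3
2^3 = 8

8


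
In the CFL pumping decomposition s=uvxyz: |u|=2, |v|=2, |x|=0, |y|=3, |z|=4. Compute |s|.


|s| = |u| + |v| + |x| + |y| + |z|
= 2 + 2 + 0 + 3 + 4
= 4 + 0 + 7
= 4 + 7
= 11

11


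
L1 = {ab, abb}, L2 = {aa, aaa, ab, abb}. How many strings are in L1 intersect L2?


L1 = {ab, abb}
L2 = {aa, aaa, ab, abb}
Checking each string in L1 against L2:
  'ab': in L2? Yes
  'abb': in L2? Yes
Intersection = {ab, abb}
|L1 ∩ L2| = 2

2


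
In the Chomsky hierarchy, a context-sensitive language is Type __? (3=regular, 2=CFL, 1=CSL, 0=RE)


Chomsky hierarchy levels:
  Type 3: Regular (DFA/NFA/regex)
  Type 2: Context-free (PDA)
  Type 1: Context-sensitive
  Type 0: Recursively enumerable (TM)
'context-sensitive' corresponds to Type 1

1


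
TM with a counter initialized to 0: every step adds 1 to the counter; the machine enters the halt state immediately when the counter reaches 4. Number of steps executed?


Counter starts at 0. Counting sequence:
  Step 1: counter = 1
  Step 2: counter = 2
  Step 3: counter = 3
  Step 4: counter = 4
Counter reached 4 -> halt
Total steps = 4

4


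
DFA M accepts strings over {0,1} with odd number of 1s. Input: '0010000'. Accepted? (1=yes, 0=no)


DFA has 2 states: q_even (start, accept=no) and q_odd
Processing string '0010000' character by character:
  Position 0: read '0', 1-count=0 -> q_even (no change)
  Position 1: read '0', 1-count=0 -> q_even (no change)
  Position 2: read '1', 1-count=1 -> q_odd
  Position 3: read '0', 1-count=1 -> q_odd (no change)
  Position 4: read '0', 1-count=1 -> q_odd (no change)
  Position 5: read '0', 1-count=1 -> q_odd (no change)
  Position 6: read '0', 1-count=1 -> q_odd (no change)
Final state: q_odd, total 1s = 1 (odd); the DFA requires an odd count -> accept

1


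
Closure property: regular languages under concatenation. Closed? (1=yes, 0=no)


Regular languages are closed under:
- Union (DFA product construction)
- Intersection (DFA product construction)
- Complement (swap accept/reject states)
- Concatenation (NFA construction)
- Kleene star (NFA construction)
concatenation is in this list
Therefore: closed

1


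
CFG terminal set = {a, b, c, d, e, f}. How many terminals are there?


Terminal symbols: a, b, c, d, e, f
Counting each: a (#1), b (#2), c (#3), d (#4), e (#5), f (#6)
Total = 6

6


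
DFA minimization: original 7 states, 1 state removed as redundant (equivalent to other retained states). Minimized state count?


Original DFA: 7 states
Redundant states removed: 1
Minimized states = original - removed
= 7 - 1
= 6

6


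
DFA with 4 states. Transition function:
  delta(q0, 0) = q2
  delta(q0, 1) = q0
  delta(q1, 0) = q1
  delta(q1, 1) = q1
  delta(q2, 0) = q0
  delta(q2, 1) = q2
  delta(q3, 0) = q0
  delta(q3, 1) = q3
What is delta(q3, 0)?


Looking up transition function:
delta(q3, 0) in the table
Row: q3, Column: 0
Result: q0

q0


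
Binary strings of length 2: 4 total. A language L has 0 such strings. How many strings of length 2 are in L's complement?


Alphabet: {0,1}
String length: 2
Total strings of length 2 = 2^2 = 4
Strings in L = 0
Complement = total - |L|
= 4 - 0
= 4

4


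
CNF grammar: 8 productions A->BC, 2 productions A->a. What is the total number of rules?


CNF allows two rule forms:
  A -> BC (binary): 8 rules
  A -> a (terminal): 2 rules
Total = 8 + 2 = 10

10


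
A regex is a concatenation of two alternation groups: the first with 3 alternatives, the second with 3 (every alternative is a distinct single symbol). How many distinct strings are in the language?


First group: 3 alternatives
Second group: 3 alternatives
Concatenation: each choice from group 1 pairs with each from group 2
Total = 3 x 3 = 9

9


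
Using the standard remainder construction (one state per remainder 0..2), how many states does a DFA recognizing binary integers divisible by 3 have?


Divisibility by 3 is tracked via the remainder mod 3: 0, 1, ..., 2
The construction assigns one state to each remainder
Number of remainders = 3

3


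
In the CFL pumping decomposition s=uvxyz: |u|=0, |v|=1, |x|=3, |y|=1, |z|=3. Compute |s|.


|s| = |u| + |v| + |x| + |y| + |z|
= 0 + 1 + 3 + 1 + 3
= 1 + 3 + 4
= 4 + 4
= 8

8


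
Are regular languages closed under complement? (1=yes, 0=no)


Regular languages are closed under:
- Union (DFA product construction)
- Intersection (DFA product construction)
- Complement (swap accept/reject states)
- Concatenation (NFA construction)
- Kleene star (NFA construction)
complement is in this list
Therefore: closed

1


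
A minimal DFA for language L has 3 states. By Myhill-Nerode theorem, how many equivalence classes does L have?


Myhill-Nerode theorem:
Number of equivalence classes = number of states in minimal DFA
Minimal DFA states = 3
Therefore equivalence classes = 3

3


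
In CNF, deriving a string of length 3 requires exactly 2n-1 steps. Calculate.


Chomsky Normal Form derivation:
String length n = 3
Each step either:
  - Splits a nonterminal into two (n-1 such steps)
  - Converts a nonterminal to terminal (n such steps)
Total = (n-1) + n = 2n - 1
= 2(3) - 1
= 6 - 1
= 5

5


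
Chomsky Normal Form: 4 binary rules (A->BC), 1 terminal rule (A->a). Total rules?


CNF allows two rule forms:
  A -> BC (binary): 4 rules
  A -> a (terminal): 1 rule
Total = 4 + 1 = 5

5


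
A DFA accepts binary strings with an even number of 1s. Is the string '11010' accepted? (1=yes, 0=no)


DFA has 2 states: q_even (start, accept=yes) and q_odd
Processing string '11010' character by character:
  Position 0: read '1', 1-count=1 -> q_odd
  Position 1: read '1', 1-count=2 -> q_even
  Position 2: read '0', 1-count=2 -> q_even (no change)
  Position 3: read '1', 1-count=3 -> q_odd
  Position 4: read '0', 1-count=3 -> q_odd (no change)
Final state: q_odd, total 1s = 3 (odd); the DFA requires an even count -> reject

0


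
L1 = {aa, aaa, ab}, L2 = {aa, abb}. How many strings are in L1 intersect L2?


L1 = {aa, aaa, ab}
L2 = {aa, abb}
Checking each string in L1 against L2:
  'aa': in L2? Yes
  'aaa': in L2? No
  'ab': in L2? No
Intersection = {aa}
|L1 ∩ L2| = 1

1


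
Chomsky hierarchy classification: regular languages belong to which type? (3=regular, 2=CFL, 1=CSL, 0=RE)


Chomsky hierarchy levels:
  Type 3: Regular (DFA/NFA/regex)
  Type 2: Context-free (PDA)
  Type 1: Context-sensitive
  Type 0: Recursively enumerable (TM)
'regular' corresponds to Type 3

3


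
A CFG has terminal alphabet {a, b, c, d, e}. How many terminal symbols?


Terminal symbols: a, b, c, d, e
Counting each: a (#1), b (#2), c (#3), d (#4), e (#5)
Total = 5

5


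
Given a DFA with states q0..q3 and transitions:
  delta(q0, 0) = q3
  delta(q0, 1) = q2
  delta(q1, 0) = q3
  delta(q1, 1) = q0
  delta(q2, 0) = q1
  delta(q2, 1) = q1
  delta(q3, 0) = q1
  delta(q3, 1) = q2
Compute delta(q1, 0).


Looking up transition function:
delta(q1, 0) in the table
Row: q1, Column: 0
Result: q3

q3


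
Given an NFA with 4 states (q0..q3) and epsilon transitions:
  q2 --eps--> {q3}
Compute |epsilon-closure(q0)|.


Starting from q0
Initialize closure = {q0}
q0 has no outgoing epsilon transitions -> nothing to add
Final closure: {q0}
Size = 1

1


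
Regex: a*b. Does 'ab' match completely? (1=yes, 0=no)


Pattern: a*b
String: 'ab'
Pattern requires: zero or more 'a's followed by exactly one 'b'
Found 1 leading 'a's
Remaining: 'b'
Remaining is exactly 'b' -> match
Result: 1

1


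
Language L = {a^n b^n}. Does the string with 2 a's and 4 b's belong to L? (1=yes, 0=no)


Language requires equal numbers of a's and b's
PDA pushes for each 'a', pops for each 'b'
Number of a's = 2
Number of b's = 4
2 != 4 -> Reject

0


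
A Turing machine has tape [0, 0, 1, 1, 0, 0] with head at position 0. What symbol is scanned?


Tape: [0, 0, 1, 1, 0, 0]
Positions: 0 1 2 3 4 5
Values:    0 0 1 1 0 0
Head at position 0
tape[0] = 0

0


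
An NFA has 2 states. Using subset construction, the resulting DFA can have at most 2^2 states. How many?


NFA has 2 states
Subset construction: each DFA state = subset of NFA states
Maximum subsets = 2^2
2^2 = 4

4


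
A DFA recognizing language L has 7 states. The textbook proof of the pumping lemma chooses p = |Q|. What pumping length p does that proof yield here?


Pumping lemma for regular languages (standard proof):
Take p = |Q|, the number of DFA states.
Any string of length >= |Q| passes through |Q|+1 states while reading its first |Q| symbols,
so by pigeonhole some state repeats, giving the loop that can be pumped.
Here |Q| = 7
Therefore the proof uses p = 7

7


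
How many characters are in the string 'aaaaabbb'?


String: 'aaaaabbb'
Counting characters:
  'a' appears 5 time(s)
  'b' appears 3 time(s)
Total length = 5 + 3 = 8

8


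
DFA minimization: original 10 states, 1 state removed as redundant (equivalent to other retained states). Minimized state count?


Original DFA: 10 states
Redundant states removed: 1
Minimized states = original - removed
= 10 - 1
= 9

9


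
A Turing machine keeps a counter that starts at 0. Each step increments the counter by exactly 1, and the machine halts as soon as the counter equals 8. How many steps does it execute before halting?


Counter starts at 0. Counting sequence:
  Step 1: counter = 1
  Step 2: counter = 2
  Step 3: counter = 3
  Step 4: counter = 4
  Step 5: counter = 5
  Step 6: counter = 6
  Step 7: counter = 7
  Step 8: counter = 8
Counter reached 8 -> halt
Total steps = 8

8


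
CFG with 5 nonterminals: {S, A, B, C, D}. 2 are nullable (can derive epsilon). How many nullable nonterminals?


Nonterminals: {S, A, B, C, D}
A nonterminal is nullable if it can derive epsilon
Counting nullable nonterminals: 2
Total nullable = 2

2


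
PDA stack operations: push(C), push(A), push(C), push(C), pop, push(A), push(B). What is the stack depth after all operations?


Tracing stack operations:
  push(C) -> stack = [C], depth=1
  push(A) -> stack = [C,A], depth=2
  push(C) -> stack = [C,A,C], depth=3
  push(C) -> stack = [C,A,C,C], depth=4
  pop -> removed C, stack = [C,A,C], depth=3
  push(A) -> stack = [C,A,C,A], depth=4
  push(B) -> stack = [C,A,C,A,B], depth=5
Final depth = 5

5


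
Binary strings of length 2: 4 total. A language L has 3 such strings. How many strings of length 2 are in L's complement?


Alphabet: {0,1}
String length: 2
Total strings of length 2 = 2^2 = 4
Strings in L = 3
Complement = total - |L|
= 4 - 3
= 1

1


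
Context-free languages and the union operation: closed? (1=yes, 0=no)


CFL closure properties:
  Closed under: union, concatenation, Kleene star
  NOT closed under: intersection, complement
Operation 'union' is in closed list -> Yes (closed)

1


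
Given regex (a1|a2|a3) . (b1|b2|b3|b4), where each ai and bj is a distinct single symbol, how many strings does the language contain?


First group: 3 alternatives
Second group: 4 alternatives
Concatenation: each choice from group 1 pairs with each from group 2
Total = 3 x 4 = 12

12


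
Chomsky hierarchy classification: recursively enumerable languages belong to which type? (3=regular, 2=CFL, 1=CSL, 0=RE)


Chomsky hierarchy levels:
  Type 3: Regular (DFA/NFA/regex)
  Type 2: Context-free (PDA)
  Type 1: Context-sensitive
  Type 0: Recursively enumerable (TM)
'recursively enumerable' corresponds to Type 0

0


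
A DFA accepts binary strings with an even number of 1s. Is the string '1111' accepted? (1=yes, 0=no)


DFA has 2 states: q_even (start, accept=yes) and q_odd
Processing string '1111' character by character:
  Position 0: read '1', 1-count=1 -> q_odd
  Position 1: read '1', 1-count=2 -> q_even
  Position 2: read '1', 1-count=3 -> q_odd
  Position 3: read '1', 1-count=4 -> q_even
Final state: q_even, total 1s = 4 (even); the DFA requires an even count -> accept

1


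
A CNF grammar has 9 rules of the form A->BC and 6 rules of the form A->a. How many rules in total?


CNF allows two rule forms:
  A -> BC (binary): 9 rules
  A -> a (terminal): 6 rules
Total = 9 + 6 = 15

15


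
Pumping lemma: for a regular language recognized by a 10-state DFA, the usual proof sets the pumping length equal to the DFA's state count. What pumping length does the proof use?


Pumping lemma for regular languages (standard proof):
Take p = |Q|, the number of DFA states.
Any string of length >= |Q| passes through |Q|+1 states while reading its first |Q| symbols,
so by pigeonhole some state repeats, giving the loop that can be pumped.
Here |Q| = 10
Therefore the proof uses p = 10

10


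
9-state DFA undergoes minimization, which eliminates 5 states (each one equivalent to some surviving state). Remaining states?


Original DFA: 9 states
Redundant states removed: 5
Minimized states = original - removed
= 9 - 5
= 4

4


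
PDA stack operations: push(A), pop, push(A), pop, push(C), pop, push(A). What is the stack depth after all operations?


Tracing stack operations:
  push(A) -> stack = [A], depth=1
  pop -> removed A, stack = [], depth=0
  push(A) -> stack = [A], depth=1
  pop -> removed A, stack = [], depth=0
  push(C) -> stack = [C], depth=1
  pop -> removed C, stack = [], depth=0
  push(A) -> stack = [A], depth=1
Final depth = 1

1


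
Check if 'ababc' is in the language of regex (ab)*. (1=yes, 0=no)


Pattern: (ab)*
String: 'ababc'
Pattern requires: zero or more repetitions of 'ab'
Length 5 is odd -> cannot be (ab)* -> no match
Result: 0

0


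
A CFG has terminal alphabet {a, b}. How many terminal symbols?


Terminal symbols: a, b
Counting each: a (#1), b (#2)
Total = 2

2


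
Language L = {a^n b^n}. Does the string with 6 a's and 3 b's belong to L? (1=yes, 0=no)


Language requires equal numbers of a's and b's
PDA pushes for each 'a', pops for each 'b'
Number of a's = 6
Number of b's = 3
6 != 3 -> Reject

0


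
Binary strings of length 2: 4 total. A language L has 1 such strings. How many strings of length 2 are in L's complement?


Alphabet: {0,1}
String length: 2
Total strings of length 2 = 2^2 = 4
Strings in L = 1
Complement = total - |L|
= 4 - 1
= 3

3


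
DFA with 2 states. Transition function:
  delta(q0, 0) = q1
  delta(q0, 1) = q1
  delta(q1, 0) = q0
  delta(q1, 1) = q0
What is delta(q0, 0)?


Looking up transition function:
delta(q0, 0) in the table
Row: q0, Column: 0
Result: q1

q1


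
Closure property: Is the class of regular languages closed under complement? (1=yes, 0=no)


Regular languages are closed under all standard operations:
- Union: Yes (product construction)
- Intersection: Yes (product construction)
- Complement: Yes (swap accept/reject)
- Concatenation: Yes (NFA construction)
Operation: complement -> Closed

1


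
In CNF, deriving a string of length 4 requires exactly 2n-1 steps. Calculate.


Chomsky Normal Form derivation:
String length n = 4
Each step either:
  - Splits a nonterminal into two (n-1 such steps)
  - Converts a nonterminal to terminal (n such steps)
Total = (n-1) + n = 2n - 1
= 2(4) - 1
= 8 - 1
= 7

7


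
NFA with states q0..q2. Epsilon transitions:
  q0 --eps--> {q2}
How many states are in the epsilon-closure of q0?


Starting from q0
Initialize closure = {q0}
Follow epsilon from q0 -> add q2
Final closure: {q0, q2}
Size = 2

2


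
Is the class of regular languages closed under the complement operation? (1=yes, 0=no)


Regular languages are closed under:
- Union (DFA product construction)
- Intersection (DFA product construction)
- Complement (swap accept/reject states)
- Concatenation (NFA construction)
- Kleene star (NFA construction)
complement is in this list
Therefore: closed

1


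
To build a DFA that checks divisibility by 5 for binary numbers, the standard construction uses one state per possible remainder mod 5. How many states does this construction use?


Divisibility by 5 is tracked via the remainder mod 5: 0, 1, ..., 4
The construction assigns one state to each remainder
Number of remainders = 5

5


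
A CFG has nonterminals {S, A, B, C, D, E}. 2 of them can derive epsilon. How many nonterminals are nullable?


Nonterminals: {S, A, B, C, D, E}
A nonterminal is nullable if it can derive epsilon
Counting nullable nonterminals: 2
Total nullable = 2

2


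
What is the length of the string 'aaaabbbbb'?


String: 'aaaabbbbb'
Counting characters:
  'a' appears 4 time(s)
  'b' appears 5 time(s)
Total length = 4 + 5 = 9

9


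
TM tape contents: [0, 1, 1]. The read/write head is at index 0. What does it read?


Tape: [0, 1, 1]
Positions: 0 1 2
Values:    0 1 1
Head at position 0
tape[0] = 0

0


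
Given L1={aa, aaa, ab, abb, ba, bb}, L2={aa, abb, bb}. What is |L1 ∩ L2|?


L1 = {aa, aaa, ab, abb, ba, bb}
L2 = {aa, abb, bb}
Checking each string in L1 against L2:
  'aa': in L2? Yes
  'aaa': in L2? No
  'ab': in L2? No
  'abb': in L2? Yes
  'ba': in L2? No
  'bb': in L2? Yes
Intersection = {aa, abb, bb}
|L1 ∩ L2| = 3

3


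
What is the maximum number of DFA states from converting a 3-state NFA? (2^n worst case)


NFA has 3 states
Subset construction: each DFA state = subset of NFA states
Maximum subsets = 2^3
2^3 = 8

8


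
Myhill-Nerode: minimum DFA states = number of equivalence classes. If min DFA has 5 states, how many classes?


Myhill-Nerode theorem:
Number of equivalence classes = number of states in minimal DFA
Minimal DFA states = 5
Therefore equivalence classes = 5

5


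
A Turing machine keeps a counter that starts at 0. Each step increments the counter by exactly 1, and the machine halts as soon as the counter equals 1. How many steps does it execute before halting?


Counter starts at 0. Counting sequence:
  Step 1: counter = 1
Counter reached 1 -> halt
Total steps = 1

1


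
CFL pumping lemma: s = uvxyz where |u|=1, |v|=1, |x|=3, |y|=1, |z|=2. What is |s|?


|s| = |u| + |v| + |x| + |y| + |z|
= 1 + 1 + 3 + 1 + 2
= 2 + 3 + 3
= 5 + 3
= 8

8


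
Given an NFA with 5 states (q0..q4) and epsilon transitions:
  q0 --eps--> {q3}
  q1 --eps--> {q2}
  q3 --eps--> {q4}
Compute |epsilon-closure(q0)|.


Starting from q0
Initialize closure = {q0}
Follow epsilon from q0 -> add q3
Follow epsilon from q3 -> add q4
Final closure: {q0, q3, q4}
Size = 3

3


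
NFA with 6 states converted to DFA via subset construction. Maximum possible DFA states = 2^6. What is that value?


NFA has 6 states
Subset construction: each DFA state = subset of NFA states
Maximum subsets = 2^6
2^6 = 64

64


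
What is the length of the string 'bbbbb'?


String: 'bbbbb'
Counting characters:
  'b' appears 5 time(s)
Total length = 0 + 5 = 5

5


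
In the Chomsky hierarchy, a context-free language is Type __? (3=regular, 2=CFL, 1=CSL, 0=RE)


Chomsky hierarchy levels:
  Type 3: Regular (DFA/NFA/regex)
  Type 2: Context-free (PDA)
  Type 1: Context-sensitive
  Type 0: Recursively enumerable (TM)
'context-free' corresponds to Type 2

2


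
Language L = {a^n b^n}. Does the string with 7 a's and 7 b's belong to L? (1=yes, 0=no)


Language requires equal numbers of a's and b's
PDA pushes for each 'a', pops for each 'b'
Number of a's = 7
Number of b's = 7
7 == 7 -> Accept

1


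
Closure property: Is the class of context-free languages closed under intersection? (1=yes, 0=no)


CFL closure properties:
  Closed under: union, concatenation, Kleene star
  NOT closed under: intersection, complement
Operation 'intersection' is in not-closed list -> No (not closed)

0


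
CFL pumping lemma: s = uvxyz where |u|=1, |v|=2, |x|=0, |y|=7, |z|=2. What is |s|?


|s| = |u| + |v| + |x| + |y| + |z|
= 1 + 2 + 0 + 7 + 2
= 3 + 0 + 9
= 3 + 9
= 12

12


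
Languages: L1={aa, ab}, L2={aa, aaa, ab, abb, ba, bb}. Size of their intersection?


L1 = {aa, ab}
L2 = {aa, aaa, ab, abb, ba, bb}
Checking each string in L1 against L2:
  'aa': in L2? Yes
  'ab': in L2? Yes
Intersection = {aa, ab}
|L1 ∩ L2| = 2

2


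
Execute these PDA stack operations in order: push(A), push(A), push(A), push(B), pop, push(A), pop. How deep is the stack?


Tracing stack operations:
  push(A) -> stack = [A], depth=1
  push(A) -> stack = [A,A], depth=2
  push(A) -> stack = [A,A,A], depth=3
  push(B) -> stack = [A,A,A,B], depth=4
  pop -> removed B, stack = [A,A,A], depth=3
  push(A) -> stack = [A,A,A,A], depth=4
  pop -> removed A, stack = [A,A,A], depth=3
Final depth = 3

3


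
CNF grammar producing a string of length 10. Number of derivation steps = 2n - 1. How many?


Chomsky Normal Form derivation:
String length n = 10
Each step either:
  - Splits a nonterminal into two (n-1 such steps)
  - Converts a nonterminal to terminal (n such steps)
Total = (n-1) + n = 2n - 1
= 2(10) - 1
= 20 - 1
= 19

19


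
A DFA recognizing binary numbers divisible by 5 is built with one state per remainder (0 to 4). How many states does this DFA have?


Divisibility by 5 is tracked via the remainder mod 5: 0, 1, ..., 4
The construction assigns one state to each remainder
Number of remainders = 5

5


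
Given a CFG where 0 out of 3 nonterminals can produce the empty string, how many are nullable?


Nonterminals: {S, A, B}
A nonterminal is nullable if it can derive epsilon
Counting nullable nonterminals: 0
Total nullable = 0

0


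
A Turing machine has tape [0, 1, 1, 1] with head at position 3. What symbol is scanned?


Tape: [0, 1, 1, 1]
Positions: 0 1 2 3
Values:    0 1 1 1
Head at position 3
tape[3] = 1

1


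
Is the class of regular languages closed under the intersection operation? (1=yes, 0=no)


Regular languages are closed under:
- Union (DFA product construction)
- Intersection (DFA product construction)
- Complement (swap accept/reject states)
- Concatenation (NFA construction)
- Kleene star (NFA construction)
intersection is in this list
Therefore: closed

1


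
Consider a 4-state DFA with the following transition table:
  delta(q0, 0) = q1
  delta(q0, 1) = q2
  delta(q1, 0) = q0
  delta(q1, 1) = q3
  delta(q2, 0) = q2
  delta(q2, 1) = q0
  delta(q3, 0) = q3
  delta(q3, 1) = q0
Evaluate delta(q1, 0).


Looking up transition function:
delta(q1, 0) in the table
Row: q1, Column: 0
Result: q0

q0
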